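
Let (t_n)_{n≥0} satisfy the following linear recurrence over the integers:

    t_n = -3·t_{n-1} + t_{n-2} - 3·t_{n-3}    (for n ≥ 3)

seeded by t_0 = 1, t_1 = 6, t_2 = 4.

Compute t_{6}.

220

t_3 = -3·4 + 1·6 + -3·1 = -9
t_4 = -3·-9 + 1·4 + -3·6 = 13
t_5 = -3·13 + 1·-9 + -3·4 = -60
t_6 = -3·-60 + 1·13 + -3·-9 = 220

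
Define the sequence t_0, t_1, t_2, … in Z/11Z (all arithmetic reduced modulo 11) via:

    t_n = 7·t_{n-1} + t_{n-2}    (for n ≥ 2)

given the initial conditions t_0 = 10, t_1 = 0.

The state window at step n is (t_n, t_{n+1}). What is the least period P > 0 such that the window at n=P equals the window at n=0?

n=0: window = (10, 0)
n=1: window = (0, 10)
n=2: window = (10, 4)
n=3: window = (4, 5)
n=4: window = (5, 6)
n=5: window = (6, 3)
n=6: window = (3, 5)
n=7: window = (5, 5)
n=8: window = (5, 7)
n=9: window = (7, 10)
n=10: window = (10, 0)
window at n=10 equals window at n=0 → period = 10

10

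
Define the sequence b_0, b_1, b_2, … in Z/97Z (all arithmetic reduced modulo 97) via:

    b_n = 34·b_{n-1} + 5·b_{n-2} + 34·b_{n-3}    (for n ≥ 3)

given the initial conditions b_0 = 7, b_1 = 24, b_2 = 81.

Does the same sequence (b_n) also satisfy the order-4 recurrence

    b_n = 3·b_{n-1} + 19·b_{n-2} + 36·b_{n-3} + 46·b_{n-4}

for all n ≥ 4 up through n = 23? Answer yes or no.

no

Terms b_0..b_23: 7, 24, 81, 8, 38, 12, 94, 86, 19, 4, 51, 72, 26, 68, 40, 62, 61, 58, 20, 37, 32, 13, 17, 82
n=4: candidate gives 33, actual b_4 = 38 ✗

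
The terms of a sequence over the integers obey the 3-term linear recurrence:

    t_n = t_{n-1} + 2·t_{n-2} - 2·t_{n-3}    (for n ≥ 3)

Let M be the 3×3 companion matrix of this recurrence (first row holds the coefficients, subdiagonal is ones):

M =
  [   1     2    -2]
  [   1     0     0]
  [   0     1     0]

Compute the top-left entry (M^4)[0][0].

(M^4)[0][0] is the top entry after applying M 4 times to the unit state (1, 0, 0). Equivalently it is h_{6} for the auxiliary sequence (h_n) obeying the same recurrence with h_2 = 1 and h_i = 0 for 0 ≤ i < 2:
h_3 = 1·1 + 2·0 + -2·0 = 1
h_4 = 1·1 + 2·1 + -2·0 = 3
h_5 = 1·3 + 2·1 + -2·1 = 3
h_6 = 1·3 + 2·3 + -2·1 = 7

7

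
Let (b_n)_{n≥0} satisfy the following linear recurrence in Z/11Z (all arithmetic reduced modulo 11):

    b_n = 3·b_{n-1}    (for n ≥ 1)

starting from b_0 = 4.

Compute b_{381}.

b_1 = 3·4 = 1
b_2 = 3·1 = 3
b_3 = 3·3 = 9
b_4 = 3·9 = 5
b_5 = 3·5 = 4
(b_5) = (4) = (b_0), so the sequence has period 5.
381 ≡ 1 (mod 5), hence b_381 = b_1 = 1.

1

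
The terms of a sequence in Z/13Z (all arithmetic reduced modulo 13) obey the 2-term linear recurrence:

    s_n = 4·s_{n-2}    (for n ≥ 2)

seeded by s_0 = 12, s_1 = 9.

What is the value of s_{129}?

s_2 = 0·9 + 4·12 = 9
s_3 = 0·9 + 4·9 = 10
s_4 = 0·10 + 4·9 = 10
s_5 = 0·10 + 4·10 = 1
s_6 = 0·1 + 4·10 = 1
s_7 = 0·1 + 4·1 = 4
s_8 = 0·4 + 4·1 = 4
s_9 = 0·4 + 4·4 = 3
s_10 = 0·3 + 4·4 = 3
s_11 = 0·3 + 4·3 = 12
s_12 = 0·12 + 4·3 = 12
s_13 = 0·12 + 4·12 = 9
(s_12, s_13) = (12, 9) = (s_0, s_1), so the sequence has period 12.
129 ≡ 9 (mod 12), hence s_129 = s_9 = 3.

3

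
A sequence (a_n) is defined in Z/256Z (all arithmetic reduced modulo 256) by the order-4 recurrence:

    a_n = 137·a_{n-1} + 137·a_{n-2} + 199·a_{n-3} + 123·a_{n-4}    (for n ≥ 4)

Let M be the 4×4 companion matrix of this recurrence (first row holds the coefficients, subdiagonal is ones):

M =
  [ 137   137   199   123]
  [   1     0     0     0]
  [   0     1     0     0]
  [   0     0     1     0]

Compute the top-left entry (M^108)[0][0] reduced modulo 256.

(M^108)[0][0] is the top entry after applying M 108 times to the unit state (1, 0, 0, 0). Equivalently it is h_{111} for the auxiliary sequence (h_n) obeying the same recurrence with h_3 = 1 and h_i = 0 for 0 ≤ i < 3:
h_4 = 137·1 + 137·0 + 199·0 + 123·0 = 137
h_5 = 137·137 + 137·1 + 199·0 + 123·0 = 218
h_6 = 137·218 + 137·137 + 199·1 + 123·0 = 194
h_7 = 137·194 + 137·218 + 199·137 + 123·1 = 118
h_8 = 137·118 + 137·194 + 199·218 + 123·137 = 65
h_9 = 137·65 + 137·118 + 199·194 + 123·218 = 123
Continuing the recurrence:
  h_10 = 140;  h_11 = 248;  h_12 = 124;  h_13 = 1;  h_14 = 241;  h_15 = 14
  h_16 = 210;  h_17 = 178;  h_18 = 81;  h_19 = 147;  h_20 = 72;  h_21 = 176
  h_22 = 232;  h_23 = 241;  h_24 = 137;  h_25 = 50;  h_26 = 226;  h_27 = 254
  h_28 = 145;  h_29 = 59;  h_30 = 52;  h_31 = 40;  h_32 = 196;  h_33 = 17
  h_34 = 17;  h_35 = 198;  h_36 = 114;  h_37 = 90;  h_38 = 65;  h_39 = 179
  h_40 = 80;  h_41 = 96;  h_42 = 144;  h_43 = 161;  h_44 = 73;  h_45 = 74
  h_46 = 2;  h_47 = 198;  h_48 = 161;  h_49 = 59;  h_50 = 156;  h_51 = 88
  h_52 = 204;  h_53 = 225;  h_54 = 241;  h_55 = 62;  h_56 = 18;  h_57 = 66
  h_58 = 241;  h_59 = 19;  h_60 = 24;  h_61 = 16;  h_62 = 248;  h_63 = 17
  h_64 = 201;  h_65 = 34;  h_66 = 34;  h_67 = 206;  h_68 = 113;  h_69 = 123
  h_70 = 196;  h_71 = 136;  h_72 = 148;  h_73 = 113;  h_74 = 145;  h_75 = 118
  h_76 = 178;  h_77 = 106;  h_78 = 97;  h_79 = 179;  h_80 = 160;  h_81 = 192
  h_82 = 32;  h_83 = 65;  h_84 = 9;  h_85 = 186;  h_86 = 66;  h_87 = 22
  h_88 = 1;  h_89 = 251;  h_90 = 172;  h_91 = 184;  h_92 = 28;  h_93 = 193
  h_94 = 241;  h_95 = 110;  h_96 = 82;  h_97 = 210;  h_98 = 145;  h_99 = 147
  h_100 = 232;  h_101 = 112;  h_102 = 8;  h_103 = 49;  h_104 = 9;  h_105 = 18
  h_106 = 98;  h_107 = 158;  h_108 = 81;  h_109 = 187
h_110 = 137·187 + 137·81 + 199·158 + 123·98 = 84
h_111 = 137·84 + 137·187 + 199·81 + 123·158 = 232

232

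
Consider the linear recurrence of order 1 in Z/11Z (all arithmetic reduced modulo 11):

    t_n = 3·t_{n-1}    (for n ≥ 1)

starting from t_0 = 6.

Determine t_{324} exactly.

t_1 = 3·6 = 7
t_2 = 3·7 = 10
t_3 = 3·10 = 8
t_4 = 3·8 = 2
t_5 = 3·2 = 6
(t_5) = (6) = (t_0), so the sequence has period 5.
324 ≡ 4 (mod 5), hence t_324 = t_4 = 2.

2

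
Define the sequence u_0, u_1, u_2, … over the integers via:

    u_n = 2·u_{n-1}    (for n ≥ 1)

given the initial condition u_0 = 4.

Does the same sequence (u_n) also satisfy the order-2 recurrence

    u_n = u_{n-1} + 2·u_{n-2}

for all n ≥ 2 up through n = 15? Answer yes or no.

yes

Terms u_0..u_15: 4, 8, 16, 32, 64, 128, 256, 512, 1024, 2048, 4096, 8192, 16384, 32768, 65536, 131072
n=2: candidate gives 16, actual u_2 = 16 ✓
n=3: candidate gives 32, actual u_3 = 32 ✓
n=4: candidate gives 64, actual u_4 = 64 ✓
n=5: candidate gives 128, actual u_5 = 128 ✓
n=6: candidate gives 256, actual u_6 = 256 ✓
n=7: candidate gives 512, actual u_7 = 512 ✓
n=8: candidate gives 1024, actual u_8 = 1024 ✓
n=9: candidate gives 2048, actual u_9 = 2048 ✓
n=10: candidate gives 4096, actual u_10 = 4096 ✓
n=11: candidate gives 8192, actual u_11 = 8192 ✓
n=12: candidate gives 16384, actual u_12 = 16384 ✓
n=13: candidate gives 32768, actual u_13 = 32768 ✓
n=14: candidate gives 65536, actual u_14 = 65536 ✓
n=15: candidate gives 131072, actual u_15 = 131072 ✓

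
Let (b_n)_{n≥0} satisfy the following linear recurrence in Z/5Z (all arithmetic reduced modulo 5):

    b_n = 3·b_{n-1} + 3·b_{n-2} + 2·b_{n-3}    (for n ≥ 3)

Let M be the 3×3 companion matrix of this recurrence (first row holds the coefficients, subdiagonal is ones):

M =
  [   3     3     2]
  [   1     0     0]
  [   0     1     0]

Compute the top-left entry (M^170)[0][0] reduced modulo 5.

(M^170)[0][0] is the top entry after applying M 170 times to the unit state (1, 0, 0). Equivalently it is h_{172} for the auxiliary sequence (h_n) obeying the same recurrence with h_2 = 1 and h_i = 0 for 0 ≤ i < 2:
h_3 = 3·1 + 3·0 + 2·0 = 3
h_4 = 3·3 + 3·1 + 2·0 = 2
h_5 = 3·2 + 3·3 + 2·1 = 2
h_6 = 3·2 + 3·2 + 2·3 = 3
h_7 = 3·3 + 3·2 + 2·2 = 4
h_8 = 3·4 + 3·3 + 2·2 = 0
Continuing the recurrence:
  h_9 = 3;  h_10 = 2;  h_11 = 0;  h_12 = 2;  h_13 = 0;  h_14 = 1
  h_15 = 2;  h_16 = 4;  h_17 = 0;  h_18 = 1;  h_19 = 1;  h_20 = 1
  h_21 = 3;  h_22 = 4;  h_23 = 3;  h_24 = 2;  h_25 = 3;  h_26 = 1
  h_27 = 1;  h_28 = 2;  h_29 = 1;  h_30 = 1;  h_31 = 0;  h_32 = 0
  h_33 = 2;  h_34 = 1;  h_35 = 4;  h_36 = 4;  h_37 = 1;  h_38 = 3
  h_39 = 0;  h_40 = 1;  h_41 = 4;  h_42 = 0;  h_43 = 4;  h_44 = 0
  h_45 = 2;  h_46 = 4;  h_47 = 3;  h_48 = 0;  h_49 = 2;  h_50 = 2
  h_51 = 2;  h_52 = 1;  h_53 = 3;  h_54 = 1;  h_55 = 4;  h_56 = 1
  h_57 = 2;  h_58 = 2;  h_59 = 4;  h_60 = 2;  h_61 = 2;  h_62 = 0
  h_63 = 0;  h_64 = 4;  h_65 = 2;  h_66 = 3;  h_67 = 3;  h_68 = 2
  h_69 = 1;  h_70 = 0;  h_71 = 2;  h_72 = 3;  h_73 = 0;  h_74 = 3
  h_75 = 0;  h_76 = 4;  h_77 = 3;  h_78 = 1;  h_79 = 0;  h_80 = 4
  h_81 = 4;  h_82 = 4;  h_83 = 2;  h_84 = 1;  h_85 = 2;  h_86 = 3
  h_87 = 2;  h_88 = 4;  h_89 = 4;  h_90 = 3;  h_91 = 4;  h_92 = 4
  h_93 = 0;  h_94 = 0;  h_95 = 3;  h_96 = 4;  h_97 = 1;  h_98 = 1
  h_99 = 4;  h_100 = 2;  h_101 = 0;  h_102 = 4;  h_103 = 1;  h_104 = 0
  h_105 = 1;  h_106 = 0;  h_107 = 3;  h_108 = 1;  h_109 = 2;  h_110 = 0
  h_111 = 3;  h_112 = 3;  h_113 = 3;  h_114 = 4;  h_115 = 2;  h_116 = 4
  h_117 = 1;  h_118 = 4;  h_119 = 3;  h_120 = 3;  h_121 = 1;  h_122 = 3
  h_123 = 3;  h_124 = 0;  h_125 = 0;  h_126 = 1;  h_127 = 3;  h_128 = 2
  h_129 = 2;  h_130 = 3;  h_131 = 4;  h_132 = 0;  h_133 = 3;  h_134 = 2
  h_135 = 0;  h_136 = 2;  h_137 = 0;  h_138 = 1;  h_139 = 2;  h_140 = 4
  h_141 = 0;  h_142 = 1;  h_143 = 1;  h_144 = 1;  h_145 = 3;  h_146 = 4
  h_147 = 3;  h_148 = 2;  h_149 = 3;  h_150 = 1;  h_151 = 1;  h_152 = 2
  h_153 = 1;  h_154 = 1;  h_155 = 0;  h_156 = 0;  h_157 = 2;  h_158 = 1
  h_159 = 4;  h_160 = 4;  h_161 = 1;  h_162 = 3;  h_163 = 0;  h_164 = 1
  h_165 = 4;  h_166 = 0;  h_167 = 4;  h_168 = 0;  h_169 = 2;  h_170 = 4
h_171 = 3·4 + 3·2 + 2·0 = 3
h_172 = 3·3 + 3·4 + 2·2 = 0

0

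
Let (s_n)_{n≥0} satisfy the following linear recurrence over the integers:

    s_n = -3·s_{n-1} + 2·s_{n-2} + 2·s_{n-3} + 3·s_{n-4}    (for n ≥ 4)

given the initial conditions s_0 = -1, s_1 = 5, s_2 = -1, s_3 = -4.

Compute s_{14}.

s_4 = -3·-4 + 2·-1 + 2·5 + 3·-1 = 17
s_5 = -3·17 + 2·-4 + 2·-1 + 3·5 = -46
s_6 = -3·-46 + 2·17 + 2·-4 + 3·-1 = 161
s_7 = -3·161 + 2·-46 + 2·17 + 3·-4 = -553
s_8 = -3·-553 + 2·161 + 2·-46 + 3·17 = 1940
s_9 = -3·1940 + 2·-553 + 2·161 + 3·-46 = -6742
s_10 = -3·-6742 + 2·1940 + 2·-553 + 3·161 = 23483
s_11 = -3·23483 + 2·-6742 + 2·1940 + 3·-553 = -81712
s_12 = -3·-81712 + 2·23483 + 2·-6742 + 3·1940 = 284438
s_13 = -3·284438 + 2·-81712 + 2·23483 + 3·-6742 = -989998
s_14 = -3·-989998 + 2·284438 + 2·-81712 + 3·23483 = 3445895

3445895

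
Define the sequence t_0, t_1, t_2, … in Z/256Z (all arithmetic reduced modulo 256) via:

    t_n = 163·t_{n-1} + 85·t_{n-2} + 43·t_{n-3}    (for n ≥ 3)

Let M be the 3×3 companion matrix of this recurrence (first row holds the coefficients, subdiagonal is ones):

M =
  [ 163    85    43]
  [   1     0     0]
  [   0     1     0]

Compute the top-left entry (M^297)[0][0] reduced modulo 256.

(M^297)[0][0] is the top entry after applying M 297 times to the unit state (1, 0, 0). Equivalently it is h_{299} for the auxiliary sequence (h_n) obeying the same recurrence with h_2 = 1 and h_i = 0 for 0 ≤ i < 2:
h_3 = 163·1 + 85·0 + 43·0 = 163
h_4 = 163·163 + 85·1 + 43·0 = 30
h_5 = 163·30 + 85·163 + 43·1 = 100
h_6 = 163·100 + 85·30 + 43·163 = 3
h_7 = 163·3 + 85·100 + 43·30 = 39
h_8 = 163·39 + 85·3 + 43·100 = 160
Continuing the recurrence:
  h_9 = 84;  h_10 = 41;  h_11 = 223;  h_12 = 182;  h_13 = 208;  h_14 = 83
  h_15 = 123;  h_16 = 208;  h_17 = 56;  h_18 = 97;  h_19 = 75;  h_20 = 94
  h_21 = 12;  h_22 = 115;  h_23 = 255;  h_24 = 144;  h_25 = 172;  h_26 = 41
  h_27 = 103;  h_28 = 22;  h_29 = 24;  h_30 = 227;  h_31 = 51;  h_32 = 224
  h_33 = 176;  h_34 = 1;  h_35 = 179;  h_36 = 222;  h_37 = 244;  h_38 = 35
  h_39 = 151;  h_40 = 192;  h_41 = 68;  h_42 = 105;  h_43 = 175;  h_44 = 182
  h_45 = 160;  h_46 = 179;  h_47 = 171;  h_48 = 48;  h_49 = 104;  h_50 = 225
  h_51 = 219;  h_52 = 158;  h_53 = 28;  h_54 = 19;  h_55 = 239;  h_56 = 48
  h_57 = 28;  h_58 = 233;  h_59 = 183;  h_60 = 150;  h_61 = 104;  h_62 = 195
  h_63 = 227;  h_64 = 192;  h_65 = 96;  h_66 = 1;  h_67 = 195;  h_68 = 158
  h_69 = 132;  h_70 = 67;  h_71 = 7;  h_72 = 224;  h_73 = 52;  h_74 = 169
  h_75 = 127;  h_76 = 182;  h_77 = 112;  h_78 = 19;  h_79 = 219;  h_80 = 144
  h_81 = 152;  h_82 = 97;  h_83 = 107;  h_84 = 222;  h_85 = 44;  h_86 = 179
  h_87 = 223;  h_88 = 208;  h_89 = 140;  h_90 = 169;  h_91 = 7;  h_92 = 22
  h_93 = 184;  h_94 = 163;  h_95 = 147;  h_96 = 160;  h_97 = 16;  h_98 = 1
  h_99 = 211;  h_100 = 94;  h_101 = 20;  h_102 = 99;  h_103 = 119;  h_104 = 0
  h_105 = 36;  h_106 = 233;  h_107 = 79;  h_108 = 182;  h_109 = 64;  h_110 = 115
  h_111 = 11;  h_112 = 240;  h_113 = 200;  h_114 = 225;  h_115 = 251;  h_116 = 30
  h_117 = 60;  h_118 = 83;  h_119 = 207;  h_120 = 112;  h_121 = 252;  h_122 = 105
  h_123 = 87;  h_124 = 150;  h_125 = 8;  h_126 = 131;  h_127 = 67;  h_128 = 128
  h_129 = 192;  h_130 = 1;  h_131 = 227;  h_132 = 30;  h_133 = 164;  h_134 = 131
  h_135 = 231;  h_136 = 32;  h_137 = 20;  h_138 = 41;  h_139 = 31;  h_140 = 182
  h_141 = 16;  h_142 = 211;  h_143 = 59;  h_144 = 80;  h_145 = 248;  h_146 = 97
  h_147 = 139;  h_148 = 94;  h_149 = 76;  h_150 = 243;  h_151 = 191;  h_152 = 16
  h_153 = 108;  h_154 = 41;  h_155 = 167;  h_156 = 22;  h_157 = 88;  h_158 = 99
  h_159 = 243;  h_160 = 96;  h_161 = 112;  h_162 = 1;  h_163 = 243;  h_164 = 222
  h_165 = 52;  h_166 = 163;  h_167 = 87;  h_168 = 64;  h_169 = 4;  h_170 = 105
  h_171 = 239;  h_172 = 182;  h_173 = 224;  h_174 = 51;  h_175 = 107;  h_176 = 176
  h_177 = 40;  h_178 = 225;  h_179 = 27;  h_180 = 158;  h_181 = 92;  h_182 = 147
  h_183 = 175;  h_184 = 176;  h_185 = 220;  h_186 = 233;  h_187 = 247;  h_188 = 150
  h_189 = 168;  h_190 = 67;  h_191 = 163;  h_192 = 64;  h_193 = 32;  h_194 = 1
  h_195 = 3;  h_196 = 158;  h_197 = 196;  h_198 = 195;  h_199 = 199;  h_200 = 96
  h_201 = 244;  h_202 = 169;  h_203 = 191;  h_204 = 182;  h_205 = 176;  h_206 = 147
  h_207 = 155;  h_208 = 16;  h_209 = 88;  h_210 = 97;  h_211 = 171;  h_212 = 222
  h_213 = 108;  h_214 = 51;  h_215 = 159;  h_216 = 80;  h_217 = 76;  h_218 = 169
  h_219 = 71;  h_220 = 22;  h_221 = 248;  h_222 = 35;  h_223 = 83;  h_224 = 32
  h_225 = 208;  h_226 = 1;  h_227 = 19;  h_228 = 94;  h_229 = 84;  h_230 = 227
  h_231 = 55;  h_232 = 128;  h_233 = 228;  h_234 = 233;  h_235 = 143;  h_236 = 182
  h_237 = 128;  h_238 = 243;  h_239 = 203;  h_240 = 112;  h_241 = 136;  h_242 = 225
  h_243 = 59;  h_244 = 30;  h_245 = 124;  h_246 = 211;  h_247 = 143;  h_248 = 240
  h_249 = 188;  h_250 = 105;  h_251 = 151;  h_252 = 150;  h_253 = 72;  h_254 = 3
  h_255 = 3;  h_256 = 0;  h_257 = 128;  h_258 = 1;  h_259 = 35;  h_260 = 30
  h_261 = 228;  h_262 = 3;  h_263 = 167;  h_264 = 160;  h_265 = 212;  h_266 = 41
  h_267 = 95;  h_268 = 182;  h_269 = 80;  h_270 = 83;  h_271 = 251;  h_272 = 208
  h_273 = 184;  h_274 = 97;  h_275 = 203;  h_276 = 94;  h_277 = 140;  h_278 = 115
  h_279 = 127;  h_280 = 144;  h_281 = 44;  h_282 = 41;  h_283 = 231;  h_284 = 22
  h_285 = 152;  h_286 = 227;  h_287 = 179;  h_288 = 224;  h_289 = 48;  h_290 = 1
  h_291 = 51;  h_292 = 222;  h_293 = 116;  h_294 = 35;  h_295 = 23;  h_296 = 192
  h_297 = 196
h_298 = 163·196 + 85·192 + 43·23 = 105
h_299 = 163·105 + 85·196 + 43·192 = 47

47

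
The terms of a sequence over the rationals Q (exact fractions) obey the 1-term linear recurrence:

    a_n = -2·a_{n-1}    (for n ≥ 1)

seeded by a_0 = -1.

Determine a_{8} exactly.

a_1 = -2·-1 = 2
a_2 = -2·2 = -4
a_3 = -2·-4 = 8
a_4 = -2·8 = -16
a_5 = -2·-16 = 32
a_6 = -2·32 = -64
a_7 = -2·-64 = 128
a_8 = -2·128 = -256

-256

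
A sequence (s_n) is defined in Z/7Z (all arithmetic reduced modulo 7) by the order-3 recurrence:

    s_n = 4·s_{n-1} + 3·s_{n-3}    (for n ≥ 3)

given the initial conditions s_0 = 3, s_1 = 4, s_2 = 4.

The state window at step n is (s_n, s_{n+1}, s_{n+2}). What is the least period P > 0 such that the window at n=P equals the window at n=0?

n=0: window = (3, 4, 4)
n=1: window = (4, 4, 4)
n=2: window = (4, 4, 0)
n=3: window = (4, 0, 5)
n=4: window = (0, 5, 4)
n=5: window = (5, 4, 2)
n=6: window = (4, 2, 2)
n=7: window = (2, 2, 6)
n=8: window = (2, 6, 2)
n=9: window = (6, 2, 0)
n=10: window = (2, 0, 4)
n=11: window = (0, 4, 1)
n=12: window = (4, 1, 4)
n=13: window = (1, 4, 0)
n=14: window = (4, 0, 3)
n=15: window = (0, 3, 3)
n=16: window = (3, 3, 5)
n=17: window = (3, 5, 1)
n=18: window = (5, 1, 6)
n=19: window = (1, 6, 4)
n=20: window = (6, 4, 5)
n=21: window = (4, 5, 3)
n=22: window = (5, 3, 3)
n=23: window = (3, 3, 6)
n=24: window = (3, 6, 5)
n=25: window = (6, 5, 1)
n=26: window = (5, 1, 1)
n=27: window = (1, 1, 5)
n=28: window = (1, 5, 2)
n=29: window = (5, 2, 4)
n=30: window = (2, 4, 3)
n=31: window = (4, 3, 4)
n=32: window = (3, 4, 0)
n=33: window = (4, 0, 2)
n=34: window = (0, 2, 6)
n=35: window = (2, 6, 3)
n=36: window = (6, 3, 4)
n=37: window = (3, 4, 6)
n=38: window = (4, 6, 5)
n=39: window = (6, 5, 4)
n=40: window = (5, 4, 6)
…
n=340: window = (2, 3, 3)
n=341: window = (3, 3, 4)
n=342: window = (3, 4, 4)
window at n=342 equals window at n=0 → period = 342

342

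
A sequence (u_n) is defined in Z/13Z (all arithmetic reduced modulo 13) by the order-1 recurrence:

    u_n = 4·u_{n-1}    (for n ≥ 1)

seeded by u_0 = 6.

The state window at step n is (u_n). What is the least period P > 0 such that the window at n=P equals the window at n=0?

n=0: window = (6)
n=1: window = (11)
n=2: window = (5)
n=3: window = (7)
n=4: window = (2)
n=5: window = (8)
n=6: window = (6)
window at n=6 equals window at n=0 → period = 6

6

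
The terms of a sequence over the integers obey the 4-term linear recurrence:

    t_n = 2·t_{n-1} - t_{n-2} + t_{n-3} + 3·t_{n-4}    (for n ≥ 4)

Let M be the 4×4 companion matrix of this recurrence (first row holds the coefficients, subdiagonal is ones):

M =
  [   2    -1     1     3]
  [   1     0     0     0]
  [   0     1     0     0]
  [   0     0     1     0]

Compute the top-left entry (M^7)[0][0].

115

(M^7)[0][0] is the top entry after applying M 7 times to the unit state (1, 0, 0, 0). Equivalently it is h_{10} for the auxiliary sequence (h_n) obeying the same recurrence with h_3 = 1 and h_i = 0 for 0 ≤ i < 3:
h_4 = 2·1 + -1·0 + 1·0 + 3·0 = 2
h_5 = 2·2 + -1·1 + 1·0 + 3·0 = 3
h_6 = 2·3 + -1·2 + 1·1 + 3·0 = 5
h_7 = 2·5 + -1·3 + 1·2 + 3·1 = 12
h_8 = 2·12 + -1·5 + 1·3 + 3·2 = 28
h_9 = 2·28 + -1·12 + 1·5 + 3·3 = 58
h_10 = 2·58 + -1·28 + 1·12 + 3·5 = 115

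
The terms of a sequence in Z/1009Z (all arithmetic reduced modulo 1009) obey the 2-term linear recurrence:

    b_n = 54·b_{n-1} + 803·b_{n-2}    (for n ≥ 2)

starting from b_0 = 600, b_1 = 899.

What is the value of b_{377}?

435

b_2 = 54·899 + 803·600 = 621
b_3 = 54·621 + 803·899 = 699
b_4 = 54·699 + 803·621 = 630
b_5 = 54·630 + 803·699 = 7
b_6 = 54·7 + 803·630 = 759
b_7 = 54·759 + 803·7 = 193
Continuing the recurrence:
  b_8 = 373;  b_9 = 564;  b_10 = 32;  b_11 = 570;  b_12 = 981;  b_13 = 130
  b_14 = 680;  b_15 = 859;  b_16 = 143;  b_17 = 280;  b_18 = 797;  b_19 = 493
  b_20 = 673;  b_21 = 369;  b_22 = 350;  b_23 = 399;  b_24 = 905;  b_25 = 982
  b_26 = 795;  b_27 = 60;  b_28 = 910;  b_29 = 456;  b_30 = 622;  b_31 = 192
  b_32 = 289;  b_33 = 270;  b_34 = 451;  b_35 = 13;  b_36 = 624;  b_37 = 748
  b_38 = 640;  b_39 = 543;  b_40 = 400;  b_41 = 552;  b_42 = 885;  b_43 = 672
  b_44 = 283;  b_45 = 957;  b_46 = 443;  b_47 = 328;  b_48 = 111;  b_49 = 984
  b_50 = 0;  b_51 = 105;  b_52 = 625;  b_53 = 12;  b_54 = 41;  b_55 = 751
  b_56 = 829;  b_57 = 41;  b_58 = 952;  b_59 = 584;  b_60 = 900;  b_61 = 944
  b_62 = 782;  b_63 = 123;  b_64 = 936;  b_65 = 990;  b_66 = 895;  b_67 = 785
  b_68 = 289;  b_69 = 201;  b_70 = 761;  b_71 = 697;  b_72 = 943;  b_73 = 168
  b_74 = 470;  b_75 = 862;  b_76 = 178;  b_77 = 543;  b_78 = 726;  b_79 = 1003
  b_80 = 461;  b_81 = 905;  b_82 = 318;  b_83 = 254;  b_84 = 676;  b_85 = 324
  b_86 = 329;  b_87 = 463;  b_88 = 615;  b_89 = 390;  b_90 = 315;  b_91 = 237
  b_92 = 376;  b_93 = 743;  b_94 = 1008;  b_95 = 256;  b_96 = 913;  b_97 = 602
  b_98 = 825;  b_99 = 249;  b_100 = 900;  b_101 = 333;  b_102 = 76;  b_103 = 82
  b_104 = 880;  b_105 = 358;  b_106 = 501;  b_107 = 729;  b_108 = 736;  b_109 = 560
  b_110 = 713;  b_111 = 835;  b_112 = 121;  b_113 = 0;  b_114 = 299;  b_115 = 2
  b_116 = 63;  b_117 = 972;  b_118 = 159;  b_119 = 64;  b_120 = 972;  b_121 = 962
  b_122 = 39;  b_123 = 689;  b_124 = 920;  b_125 = 574;  b_126 = 898;  b_127 = 878
  b_128 = 657;  b_129 = 915;  b_130 = 842;  b_131 = 256;  b_132 = 803;  b_133 = 716
  b_134 = 380;  b_135 = 158;  b_136 = 882;  b_137 = 954;  b_138 = 994;  b_139 = 430
  b_140 = 76;  b_141 = 280;  b_142 = 473;  b_143 = 150;  b_144 = 463;  b_145 = 156
  b_146 = 829;  b_147 = 522;  b_148 = 692;  b_149 = 466;  b_150 = 665;  b_151 = 454
  b_152 = 534;  b_153 = 897;  b_154 = 992;  b_155 = 965;  b_156 = 117;  b_157 = 247
  b_158 = 335;  b_159 = 505;  b_160 = 638;  b_161 = 43;  b_162 = 46;  b_163 = 689
  b_164 = 487;  b_165 = 399;  b_166 = 935;  b_167 = 584;  b_168 = 366;  b_169 = 360
  b_170 = 548;  b_171 = 837;  b_172 = 922;  b_173 = 464;  b_174 = 600;  b_175 = 383
  b_176 = 0;  b_177 = 813;  b_178 = 515;  b_179 = 583;  b_180 = 58;  b_181 = 78
  b_182 = 336;  b_183 = 58;  b_184 = 510;  b_185 = 457;  b_186 = 338;  b_187 = 794
  b_188 = 491;  b_189 = 174;  b_190 = 69;  b_191 = 170;  b_192 = 11;  b_193 = 889
  b_194 = 335;  b_195 = 432;  b_196 = 732;  b_197 = 986;  b_198 = 325;  b_199 = 90
  b_200 = 468;  b_201 = 678;  b_202 = 744;  b_203 = 399;  b_204 = 461;  b_205 = 213
  b_206 = 283;  b_207 = 665;  b_208 = 819;  b_209 = 64;  b_210 = 218;  b_211 = 606
  b_212 = 933;  b_213 = 212;  b_214 = 870;  b_215 = 281;  b_216 = 421;  b_217 = 163
  b_218 = 778;  b_219 = 362;  b_220 = 540;  b_221 = 1002;  b_222 = 381;  b_223 = 827
  b_224 = 478;  b_225 = 746;  b_226 = 338;  b_227 = 791;  b_228 = 329;  b_229 = 116
  b_230 = 39;  b_231 = 408;  b_232 = 881;  b_233 = 859;  b_234 = 106;  b_235 = 300
  b_236 = 418;  b_237 = 123;  b_238 = 245;  b_239 = 0;  b_240 = 989;  b_241 = 938
  b_242 = 286;  b_243 = 809;  b_244 = 914;  b_245 = 755;  b_246 = 809;  b_247 = 155
  b_248 = 129;  b_249 = 261;  b_250 = 637;  b_251 = 812;  b_252 = 409;  b_253 = 110
  b_254 = 388;  b_255 = 310;  b_256 = 379;  b_257 = 1002;  b_258 = 250;  b_259 = 816
  b_260 = 636;  b_261 = 445;  b_262 = 977;  b_263 = 439;  b_264 = 28;  b_265 = 879
  b_266 = 329;  b_267 = 150;  b_268 = 866;  b_269 = 729;  b_270 = 212;  b_271 = 516
  b_272 = 336;  b_273 = 640;  b_274 = 659;  b_275 = 610;  b_276 = 104;  b_277 = 27
  b_278 = 214;  b_279 = 949;  b_280 = 99;  b_281 = 553;  b_282 = 387;  b_283 = 817
  b_284 = 720;  b_285 = 739;  b_286 = 558;  b_287 = 996;  b_288 = 385;  b_289 = 261
  b_290 = 369;  b_291 = 466;  b_292 = 609;  b_293 = 457;  b_294 = 124;  b_295 = 337
  b_296 = 726;  b_297 = 52;  b_298 = 566;  b_299 = 681;  b_300 = 898;  b_301 = 25
  b_302 = 0;  b_303 = 904;  b_304 = 384;  b_305 = 997;  b_306 = 968;  b_307 = 258
  b_308 = 180;  b_309 = 968;  b_310 = 57;  b_311 = 425;  b_312 = 109;  b_313 = 65
  b_314 = 227;  b_315 = 886;  b_316 = 73;  b_317 = 19;  b_318 = 114;  b_319 = 224
  b_320 = 720;  b_321 = 808;  b_322 = 248;  b_323 = 312;  b_324 = 66;  b_325 = 841
  b_326 = 539;  b_327 = 147;  b_328 = 831;  b_329 = 466;  b_330 = 283;  b_331 = 6
  b_332 = 548;  b_333 = 104;  b_334 = 691;  b_335 = 755;  b_336 = 333;  b_337 = 685
  b_338 = 680;  b_339 = 546;  b_340 = 394;  b_341 = 619;  b_342 = 694;  b_343 = 772
  b_344 = 633;  b_345 = 266;  b_346 = 1;  b_347 = 753;  b_348 = 96;  b_349 = 407
  b_350 = 184;  b_351 = 760;  b_352 = 109;  b_353 = 676;  b_354 = 933;  b_355 = 927
  b_356 = 129;  b_357 = 651;  b_358 = 508;  b_359 = 280;  b_360 = 273;  b_361 = 449
  b_362 = 296;  b_363 = 174;  b_364 = 888;  b_365 = 0;  b_366 = 710;  b_367 = 1007
  b_368 = 946;  b_369 = 37;  b_370 = 850;  b_371 = 945;  b_372 = 37;  b_373 = 47
  b_374 = 970;  b_375 = 320
b_376 = 54·320 + 803·970 = 89
b_377 = 54·89 + 803·320 = 435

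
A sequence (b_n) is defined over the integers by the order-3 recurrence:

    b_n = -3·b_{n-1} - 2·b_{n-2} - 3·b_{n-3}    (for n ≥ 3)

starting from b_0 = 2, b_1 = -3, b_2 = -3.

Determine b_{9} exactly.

b_3 = -3·-3 + -2·-3 + -3·2 = 9
b_4 = -3·9 + -2·-3 + -3·-3 = -12
b_5 = -3·-12 + -2·9 + -3·-3 = 27
b_6 = -3·27 + -2·-12 + -3·9 = -84
b_7 = -3·-84 + -2·27 + -3·-12 = 234
b_8 = -3·234 + -2·-84 + -3·27 = -615
b_9 = -3·-615 + -2·234 + -3·-84 = 1629

1629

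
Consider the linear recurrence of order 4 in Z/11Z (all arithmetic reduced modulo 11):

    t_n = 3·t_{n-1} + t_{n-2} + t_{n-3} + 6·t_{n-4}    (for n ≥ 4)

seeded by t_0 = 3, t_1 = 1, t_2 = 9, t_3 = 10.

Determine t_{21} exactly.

1

t_4 = 3·10 + 1·9 + 1·1 + 6·3 = 3
t_5 = 3·3 + 1·10 + 1·9 + 6·1 = 1
t_6 = 3·1 + 1·3 + 1·10 + 6·9 = 4
t_7 = 3·4 + 1·1 + 1·3 + 6·10 = 10
t_8 = 3·10 + 1·4 + 1·1 + 6·3 = 9
t_9 = 3·9 + 1·10 + 1·4 + 6·1 = 3
t_10 = 3·3 + 1·9 + 1·10 + 6·4 = 8
t_11 = 3·8 + 1·3 + 1·9 + 6·10 = 8
t_12 = 3·8 + 1·8 + 1·3 + 6·9 = 1
t_13 = 3·1 + 1·8 + 1·8 + 6·3 = 4
t_14 = 3·4 + 1·1 + 1·8 + 6·8 = 3
t_15 = 3·3 + 1·4 + 1·1 + 6·8 = 7
t_16 = 3·7 + 1·3 + 1·4 + 6·1 = 1
t_17 = 3·1 + 1·7 + 1·3 + 6·4 = 4
t_18 = 3·4 + 1·1 + 1·7 + 6·3 = 5
t_19 = 3·5 + 1·4 + 1·1 + 6·7 = 7
t_20 = 3·7 + 1·5 + 1·4 + 6·1 = 3
t_21 = 3·3 + 1·7 + 1·5 + 6·4 = 1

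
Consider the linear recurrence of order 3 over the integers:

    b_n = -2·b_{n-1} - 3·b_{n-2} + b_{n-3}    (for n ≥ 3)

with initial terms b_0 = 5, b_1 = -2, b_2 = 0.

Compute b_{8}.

206

b_3 = -2·0 + -3·-2 + 1·5 = 11
b_4 = -2·11 + -3·0 + 1·-2 = -24
b_5 = -2·-24 + -3·11 + 1·0 = 15
b_6 = -2·15 + -3·-24 + 1·11 = 53
b_7 = -2·53 + -3·15 + 1·-24 = -175
b_8 = -2·-175 + -3·53 + 1·15 = 206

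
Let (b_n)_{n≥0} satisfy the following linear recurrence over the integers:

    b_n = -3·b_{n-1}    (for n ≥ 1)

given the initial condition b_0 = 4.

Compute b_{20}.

b_1 = -3·4 = -12
b_2 = -3·-12 = 36
b_3 = -3·36 = -108
b_4 = -3·-108 = 324
b_5 = -3·324 = -972
b_6 = -3·-972 = 2916
b_7 = -3·2916 = -8748
b_8 = -3·-8748 = 26244
b_9 = -3·26244 = -78732
b_10 = -3·-78732 = 236196
b_11 = -3·236196 = -708588
b_12 = -3·-708588 = 2125764
b_13 = -3·2125764 = -6377292
b_14 = -3·-6377292 = 19131876
b_15 = -3·19131876 = -57395628
b_16 = -3·-57395628 = 172186884
b_17 = -3·172186884 = -516560652
b_18 = -3·-516560652 = 1549681956
b_19 = -3·1549681956 = -4649045868
b_20 = -3·-4649045868 = 13947137604

13947137604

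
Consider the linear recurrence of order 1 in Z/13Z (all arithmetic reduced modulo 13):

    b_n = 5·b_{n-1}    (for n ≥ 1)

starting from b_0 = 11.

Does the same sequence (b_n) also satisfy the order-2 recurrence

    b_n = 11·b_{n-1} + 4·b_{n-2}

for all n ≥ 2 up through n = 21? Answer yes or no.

Terms b_0..b_21: 11, 3, 2, 10, 11, 3, 2, 10, 11, 3, 2, 10, 11, 3, 2, 10, 11, 3, 2, 10, 11, 3
n=2: candidate gives 12, actual b_2 = 2 ✗

no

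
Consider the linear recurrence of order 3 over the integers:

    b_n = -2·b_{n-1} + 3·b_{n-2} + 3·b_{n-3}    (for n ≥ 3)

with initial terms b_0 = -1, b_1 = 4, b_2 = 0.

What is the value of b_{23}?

b_3 = -2·0 + 3·4 + 3·-1 = 9
b_4 = -2·9 + 3·0 + 3·4 = -6
b_5 = -2·-6 + 3·9 + 3·0 = 39
b_6 = -2·39 + 3·-6 + 3·9 = -69
b_7 = -2·-69 + 3·39 + 3·-6 = 237
b_8 = -2·237 + 3·-69 + 3·39 = -564
b_9 = -2·-564 + 3·237 + 3·-69 = 1632
b_10 = -2·1632 + 3·-564 + 3·237 = -4245
b_11 = -2·-4245 + 3·1632 + 3·-564 = 11694
b_12 = -2·11694 + 3·-4245 + 3·1632 = -31227
b_13 = -2·-31227 + 3·11694 + 3·-4245 = 84801
b_14 = -2·84801 + 3·-31227 + 3·11694 = -228201
b_15 = -2·-228201 + 3·84801 + 3·-31227 = 617124
b_16 = -2·617124 + 3·-228201 + 3·84801 = -1664448
b_17 = -2·-1664448 + 3·617124 + 3·-228201 = 4495665
b_18 = -2·4495665 + 3·-1664448 + 3·617124 = -12133302
b_19 = -2·-12133302 + 3·4495665 + 3·-1664448 = 32760255
b_20 = -2·32760255 + 3·-12133302 + 3·4495665 = -88433421
b_21 = -2·-88433421 + 3·32760255 + 3·-12133302 = 238747701
b_22 = -2·238747701 + 3·-88433421 + 3·32760255 = -644514900
b_23 = -2·-644514900 + 3·238747701 + 3·-88433421 = 1739972640

1739972640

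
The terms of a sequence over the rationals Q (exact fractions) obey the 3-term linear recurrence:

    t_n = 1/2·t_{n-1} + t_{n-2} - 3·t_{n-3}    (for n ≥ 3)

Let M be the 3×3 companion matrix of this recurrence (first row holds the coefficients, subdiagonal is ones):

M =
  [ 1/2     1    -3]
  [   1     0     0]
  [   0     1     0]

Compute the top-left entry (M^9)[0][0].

1801/512

(M^9)[0][0] is the top entry after applying M 9 times to the unit state (1, 0, 0). Equivalently it is h_{11} for the auxiliary sequence (h_n) obeying the same recurrence with h_2 = 1 and h_i = 0 for 0 ≤ i < 2:
h_3 = 1/2·1 + 1·0 + -3·0 = 1/2
h_4 = 1/2·1/2 + 1·1 + -3·0 = 5/4
h_5 = 1/2·5/4 + 1·1/2 + -3·1 = -15/8
h_6 = 1/2·-15/8 + 1·5/4 + -3·1/2 = -19/16
h_7 = 1/2·-19/16 + 1·-15/8 + -3·5/4 = -199/32
h_8 = 1/2·-199/32 + 1·-19/16 + -3·-15/8 = 85/64
h_9 = 1/2·85/64 + 1·-199/32 + -3·-19/16 = -255/128
h_10 = 1/2·-255/128 + 1·85/64 + -3·-199/32 = 4861/256
h_11 = 1/2·4861/256 + 1·-255/128 + -3·85/64 = 1801/512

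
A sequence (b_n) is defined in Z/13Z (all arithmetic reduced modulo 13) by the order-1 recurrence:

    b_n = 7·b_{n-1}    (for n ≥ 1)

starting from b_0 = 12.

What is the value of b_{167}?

11

b_1 = 7·12 = 6
b_2 = 7·6 = 3
b_3 = 7·3 = 8
b_4 = 7·8 = 4
b_5 = 7·4 = 2
b_6 = 7·2 = 1
b_7 = 7·1 = 7
b_8 = 7·7 = 10
b_9 = 7·10 = 5
b_10 = 7·5 = 9
b_11 = 7·9 = 11
b_12 = 7·11 = 12
(b_12) = (12) = (b_0), so the sequence has period 12.
167 ≡ 11 (mod 12), hence b_167 = b_11 = 11.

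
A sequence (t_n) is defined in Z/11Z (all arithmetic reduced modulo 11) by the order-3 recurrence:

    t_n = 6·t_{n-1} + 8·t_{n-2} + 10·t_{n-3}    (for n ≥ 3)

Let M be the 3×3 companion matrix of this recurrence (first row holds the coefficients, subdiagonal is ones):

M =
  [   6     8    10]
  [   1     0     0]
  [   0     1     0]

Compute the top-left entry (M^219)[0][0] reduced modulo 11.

2

(M^219)[0][0] is the top entry after applying M 219 times to the unit state (1, 0, 0). Equivalently it is h_{221} for the auxiliary sequence (h_n) obeying the same recurrence with h_2 = 1 and h_i = 0 for 0 ≤ i < 2:
h_3 = 6·1 + 8·0 + 10·0 = 6
h_4 = 6·6 + 8·1 + 10·0 = 0
h_5 = 6·0 + 8·6 + 10·1 = 3
h_6 = 6·3 + 8·0 + 10·6 = 1
h_7 = 6·1 + 8·3 + 10·0 = 8
h_8 = 6·8 + 8·1 + 10·3 = 9
Continuing the recurrence:
  h_9 = 7;  h_10 = 7;  h_11 = 1;  h_12 = 0;  h_13 = 1;  h_14 = 5
  h_15 = 5;  h_16 = 3;  h_17 = 9;  h_18 = 7;  h_19 = 1;  h_20 = 9
  h_21 = 0;  h_22 = 5;  h_23 = 10;  h_24 = 1;  h_25 = 4;  h_26 = 0
  h_27 = 9;  h_28 = 6;  h_29 = 9;  h_30 = 5;  h_31 = 8;  h_32 = 2
  h_33 = 5;  h_34 = 5;  h_35 = 2;  h_36 = 3;  h_37 = 7;  h_38 = 9
  h_39 = 8;  h_40 = 3;  h_41 = 7;  h_42 = 3;  h_43 = 5;  h_44 = 3
  h_45 = 0;  h_46 = 8;  h_47 = 1;  h_48 = 4;  h_49 = 2;  h_50 = 10
  h_51 = 6;  h_52 = 4;  h_53 = 7;  h_54 = 2;  h_55 = 9;  h_56 = 8
  h_57 = 8;  h_58 = 4;  h_59 = 3;  h_60 = 9;  h_61 = 8;  h_62 = 7
  h_63 = 9;  h_64 = 3;  h_65 = 6;  h_66 = 7;  h_67 = 10;  h_68 = 0
  h_69 = 7;  h_70 = 10;  h_71 = 6;  h_72 = 10;  h_73 = 10;  h_74 = 2
  h_75 = 5;  h_76 = 3;  h_77 = 1;  h_78 = 3;  h_79 = 1;  h_80 = 7
  h_81 = 3;  h_82 = 7;  h_83 = 4;  h_84 = 0;  h_85 = 3;  h_86 = 3
  h_87 = 9;  h_88 = 9;  h_89 = 2;  h_90 = 9;  h_91 = 6;  h_92 = 7
  h_93 = 4;  h_94 = 8;  h_95 = 7;  h_96 = 3;  h_97 = 0;  h_98 = 6
  h_99 = 0;  h_100 = 4;  h_101 = 7;  h_102 = 8;  h_103 = 1;  h_104 = 8
  h_105 = 4;  h_106 = 10;  h_107 = 7;  h_108 = 8;  h_109 = 6;  h_110 = 5
  h_111 = 4;  h_112 = 3;  h_113 = 1;  h_114 = 4;  h_115 = 7;  h_116 = 7
  h_117 = 6;  h_118 = 8;  h_119 = 1;  h_120 = 9;  h_121 = 10;  h_122 = 10
  h_123 = 10;  h_124 = 9;  h_125 = 3;  h_126 = 3;  h_127 = 0;  h_128 = 10
  h_129 = 2;  h_130 = 4;  h_131 = 8;  h_132 = 1;  h_133 = 0;  h_134 = 0
  h_135 = 10;  h_136 = 5;  h_137 = 0;  h_138 = 8;  h_139 = 10;  h_140 = 3
  h_141 = 2;  h_142 = 4;  h_143 = 4;  h_144 = 10;  h_145 = 0;  h_146 = 10
  h_147 = 6;  h_148 = 6;  h_149 = 8;  h_150 = 2;  h_151 = 4;  h_152 = 10
  h_153 = 2;  h_154 = 0;  h_155 = 6;  h_156 = 1;  h_157 = 10;  h_158 = 7
  h_159 = 0;  h_160 = 2;  h_161 = 5;  h_162 = 2;  h_163 = 6;  h_164 = 3
  h_165 = 9;  h_166 = 6;  h_167 = 6;  h_168 = 9;  h_169 = 8;  h_170 = 4
  h_171 = 2;  h_172 = 3;  h_173 = 8;  h_174 = 4;  h_175 = 8;  h_176 = 6
  h_177 = 8;  h_178 = 0;  h_179 = 3;  h_180 = 10;  h_181 = 7;  h_182 = 9
  h_183 = 1;  h_184 = 5;  h_185 = 7;  h_186 = 4;  h_187 = 9;  h_188 = 2
  h_189 = 3;  h_190 = 3;  h_191 = 7;  h_192 = 8;  h_193 = 2;  h_194 = 3
  h_195 = 4;  h_196 = 2;  h_197 = 8;  h_198 = 5;  h_199 = 4;  h_200 = 1
  h_201 = 0;  h_202 = 4;  h_203 = 1;  h_204 = 5;  h_205 = 1;  h_206 = 1
  h_207 = 9;  h_208 = 6;  h_209 = 8;  h_210 = 10;  h_211 = 8;  h_212 = 10
  h_213 = 4;  h_214 = 8;  h_215 = 4;  h_216 = 7;  h_217 = 0;  h_218 = 8
  h_219 = 8
h_220 = 6·8 + 8·8 + 10·0 = 2
h_221 = 6·2 + 8·8 + 10·8 = 2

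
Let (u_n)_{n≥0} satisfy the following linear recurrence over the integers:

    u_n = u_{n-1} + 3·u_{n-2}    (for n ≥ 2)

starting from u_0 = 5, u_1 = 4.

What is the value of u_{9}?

5287

u_2 = 1·4 + 3·5 = 19
u_3 = 1·19 + 3·4 = 31
u_4 = 1·31 + 3·19 = 88
u_5 = 1·88 + 3·31 = 181
u_6 = 1·181 + 3·88 = 445
u_7 = 1·445 + 3·181 = 988
u_8 = 1·988 + 3·445 = 2323
u_9 = 1·2323 + 3·988 = 5287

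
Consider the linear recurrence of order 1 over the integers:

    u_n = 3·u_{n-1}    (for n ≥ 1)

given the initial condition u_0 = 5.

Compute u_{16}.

u_1 = 3·5 = 15
u_2 = 3·15 = 45
u_3 = 3·45 = 135
u_4 = 3·135 = 405
u_5 = 3·405 = 1215
u_6 = 3·1215 = 3645
u_7 = 3·3645 = 10935
u_8 = 3·10935 = 32805
u_9 = 3·32805 = 98415
u_10 = 3·98415 = 295245
u_11 = 3·295245 = 885735
u_12 = 3·885735 = 2657205
u_13 = 3·2657205 = 7971615
u_14 = 3·7971615 = 23914845
u_15 = 3·23914845 = 71744535
u_16 = 3·71744535 = 215233605

215233605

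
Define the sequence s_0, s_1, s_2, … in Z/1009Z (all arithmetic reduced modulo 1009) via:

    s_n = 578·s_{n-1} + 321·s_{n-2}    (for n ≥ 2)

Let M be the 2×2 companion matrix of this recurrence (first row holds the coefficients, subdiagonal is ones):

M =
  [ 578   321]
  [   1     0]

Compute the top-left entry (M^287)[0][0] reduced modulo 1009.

88

(M^287)[0][0] is the top entry after applying M 287 times to the unit state (1, 0). Equivalently it is h_{288} for the auxiliary sequence (h_n) obeying the same recurrence with h_1 = 1 and h_i = 0 for 0 ≤ i < 1:
h_2 = 578·1 + 321·0 = 578
h_3 = 578·578 + 321·1 = 426
h_4 = 578·426 + 321·578 = 923
h_5 = 578·923 + 321·426 = 264
h_6 = 578·264 + 321·923 = 879
h_7 = 578·879 + 321·264 = 523
Continuing the recurrence:
  h_8 = 242;  h_9 = 14;  h_10 = 9;  h_11 = 615;  h_12 = 164;  h_13 = 606
  h_14 = 321;  h_15 = 680;  h_16 = 662;  h_17 = 561;  h_18 = 981;  h_19 = 439
  h_20 = 576;  h_21 = 626;  h_22 = 855;  h_23 = 944;  h_24 = 779;  h_25 = 572
  h_26 = 500;  h_27 = 400;  h_28 = 208;  h_29 = 410;  h_30 = 39;  h_31 = 784
  h_32 = 522;  h_33 = 448;  h_34 = 708;  h_35 = 100;  h_36 = 530;  h_37 = 425
  h_38 = 72;  h_39 = 457;  h_40 = 702;  h_41 = 530;  h_42 = 948;  h_43 = 675
  h_44 = 266;  h_45 = 120;  h_46 = 369;  h_47 = 561;  h_48 = 765;  h_49 = 707
  h_50 = 379;  h_51 = 31;  h_52 = 335;  h_53 = 772;  h_54 = 819;  h_55 = 768
  h_56 = 503;  h_57 = 474;  h_58 = 556;  h_59 = 301;  h_60 = 313;  h_61 = 60
  h_62 = 956;  h_63 = 734;  h_64 = 612;  h_65 = 94;  h_66 = 552;  h_67 = 116
  h_68 = 62;  h_69 = 424;  h_70 = 616;  h_71 = 769;  h_72 = 494;  h_73 = 638
  h_74 = 640;  h_75 = 597;  h_76 = 601;  h_77 = 209;  h_78 = 933;  h_79 = 963
  h_80 = 475;  h_81 = 471;  h_82 = 933;  h_83 = 309;  h_84 = 838;  h_85 = 351
  h_86 = 673;  h_87 = 192;  h_88 = 93;  h_89 = 360;  h_90 = 818;  h_91 = 117
  h_92 = 261;  h_93 = 741;  h_94 = 516;  h_95 = 330;  h_96 = 199;  h_97 = 990
  h_98 = 429;  h_99 = 712;  h_100 = 349;  h_101 = 440;  h_102 = 82;  h_103 = 962
  h_104 = 165;  h_105 = 572;  h_106 = 161;  h_107 = 204;  h_108 = 81;  h_109 = 303
  h_110 = 344;  h_111 = 458;  h_112 = 809;  h_113 = 139;  h_114 = 1007;  h_115 = 76
  h_116 = 908;  h_117 = 324;  h_118 = 474;  h_119 = 610;  h_120 = 234;  h_121 = 110
  h_122 = 461;  h_123 = 77;  h_124 = 777;  h_125 = 602;  h_126 = 45;  h_127 = 299
  h_128 = 602;  h_129 = 984;  h_130 = 199;  h_131 = 43;  h_132 = 950;  h_133 = 890
  h_134 = 62;  h_135 = 664;  h_136 = 94;  h_137 = 91;  h_138 = 34;  h_139 = 431
  h_140 = 719;  h_141 = 1001;  h_142 = 159;  h_143 = 542;  h_144 = 66;  h_145 = 240
  h_146 = 484;  h_147 = 615;  h_148 = 280;  h_149 = 51;  h_150 = 296;  h_151 = 794
  h_152 = 7;  h_153 = 616;  h_154 = 100;  h_155 = 259;  h_156 = 182;  h_157 = 661
  h_158 = 556;  h_159 = 797;  h_160 = 445;  h_161 = 475;  h_162 = 678;  h_163 = 508
  h_164 = 708;  h_165 = 189;  h_166 = 513;  h_167 = 1006;  h_168 = 490;  h_169 = 746
  h_170 = 231;  h_171 = 663;  h_172 = 288;  h_173 = 912;  h_174 = 58;  h_175 = 369
  h_176 = 839;  h_177 = 9;  h_178 = 73;  h_179 = 687;  h_180 = 775;  h_181 = 519
  h_182 = 870;  h_183 = 492;  h_184 = 624;  h_185 = 987;  h_186 = 923;  h_187 = 743
  h_188 = 266;  h_189 = 759;  h_190 = 417;  h_191 = 345;  h_192 = 297;  h_193 = 900
  h_194 = 47;  h_195 = 249;  h_196 = 596;  h_197 = 637;  h_198 = 516;  h_199 = 243
  h_200 = 363;  h_201 = 252;  h_202 = 848;  h_203 = 951;  h_204 = 560;  h_205 = 344
  h_206 = 217;  h_207 = 753;  h_208 = 391;  h_209 = 544;  h_210 = 19;  h_211 = 959
  h_212 = 406;  h_213 = 674;  h_214 = 263;  h_215 = 83;  h_216 = 218;  h_217 = 288
  h_218 = 336;  h_219 = 100;  h_220 = 180;  h_221 = 934;  h_222 = 304;  h_223 = 287
  h_224 = 121;  h_225 = 625;  h_226 = 527;  h_227 = 731;  h_228 = 411;  h_229 = 1006
  h_230 = 36;  h_231 = 674;  h_232 = 555;  h_233 = 356;  h_234 = 503;  h_235 = 401
  h_236 = 740;  h_237 = 482;  h_238 = 537;  h_239 = 968;  h_240 = 356;  h_241 = 897
  h_242 = 99;  h_243 = 81;  h_244 = 904;  h_245 = 626;  h_246 = 198;  h_247 = 582
  h_248 = 390;  h_249 = 570;  h_250 = 600;  h_251 = 45;  h_252 = 666;  h_253 = 838
  h_254 = 931;  h_255 = 925;  h_256 = 67;  h_257 = 663;  h_258 = 112;  h_259 = 84
  h_260 = 757;  h_261 = 370;  h_262 = 789;  h_263 = 691;  h_264 = 853;  h_265 = 473
  h_266 = 329;  h_267 = 953;  h_268 = 593;  h_269 = 889;  h_270 = 922;  h_271 = 995
  h_272 = 305;  h_273 = 266;  h_274 = 412;  h_275 = 642;  h_276 = 846;  h_277 = 878
  h_278 = 102;  h_279 = 761;  h_280 = 388;  h_281 = 369;  h_282 = 824;  h_283 = 420
  h_284 = 746;  h_285 = 968;  h_286 = 851
h_287 = 578·851 + 321·968 = 451
h_288 = 578·451 + 321·851 = 88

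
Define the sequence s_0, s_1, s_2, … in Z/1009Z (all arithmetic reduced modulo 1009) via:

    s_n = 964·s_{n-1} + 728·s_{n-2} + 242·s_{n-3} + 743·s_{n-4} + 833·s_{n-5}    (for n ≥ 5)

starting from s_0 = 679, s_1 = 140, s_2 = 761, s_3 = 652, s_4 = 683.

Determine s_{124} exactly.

s_5 = 964·683 + 728·652 + 242·761 + 743·140 + 833·679 = 136
s_6 = 964·136 + 728·683 + 242·652 + 743·761 + 833·140 = 60
s_7 = 964·60 + 728·136 + 242·683 + 743·652 + 833·761 = 640
s_8 = 964·640 + 728·60 + 242·136 + 743·683 + 833·652 = 585
s_9 = 964·585 + 728·640 + 242·60 + 743·136 + 833·683 = 76
s_10 = 964·76 + 728·585 + 242·640 + 743·60 + 833·136 = 656
Continuing the recurrence:
  s_11 = 704;  s_12 = 284;  s_13 = 538;  s_14 = 571;  s_15 = 807;  s_16 = 358
  s_17 = 877;  s_18 = 367;  s_19 = 918;  s_20 = 49;  s_21 = 537;  s_22 = 860
  s_23 = 828;  s_24 = 321;  s_25 = 242;  s_26 = 11;  s_27 = 817;  s_28 = 493
  s_29 = 335;  s_30 = 606;  s_31 = 623;  s_32 = 320;  s_33 = 264;  s_34 = 340
  s_35 = 120;  s_36 = 250;  s_37 = 567;  s_38 = 189;  s_39 = 690;  s_40 = 750
  s_41 = 642;  s_42 = 263;  s_43 = 493;  s_44 = 676;  s_45 = 566;  s_46 = 423
  s_47 = 804;  s_48 = 892;  s_49 = 640;  s_50 = 637;  s_51 = 558;  s_52 = 822
  s_53 = 410;  s_54 = 59;  s_55 = 121;  s_56 = 478;  s_57 = 672;  s_58 = 868
  s_59 = 600;  s_60 = 567;  s_61 = 266;  s_62 = 91;  s_63 = 273;  s_64 = 146
  s_65 = 261;  s_66 = 795;  s_67 = 31;  s_68 = 711;  s_69 = 58;  s_70 = 736
  s_71 = 712;  s_72 = 342;  s_73 = 679;  s_74 = 94;  s_75 = 659;  s_76 = 937
  s_77 = 576;  s_78 = 201;  s_79 = 230;  s_80 = 954;  s_81 = 320;  s_82 = 755
  s_83 = 327;  s_84 = 286;  s_85 = 495;  s_86 = 854;  s_87 = 759;  s_88 = 607
  s_89 = 1003;  s_90 = 788;  s_91 = 55;  s_92 = 243;  s_93 = 548;  s_94 = 389
  s_95 = 371;  s_96 = 906;  s_97 = 723;  s_98 = 285;  s_99 = 581;  s_100 = 568
  s_101 = 587;  s_102 = 744;  s_103 = 699;  s_104 = 332;  s_105 = 144;  s_106 = 240
  s_107 = 776;  s_108 = 645;  s_109 = 819;  s_110 = 579;  s_111 = 354;  s_112 = 1006
  s_113 = 1006;  s_114 = 378;  s_115 = 947;  s_116 = 825;  s_117 = 451;  s_118 = 132
  s_119 = 799;  s_120 = 96;  s_121 = 61;  s_122 = 717
s_123 = 964·717 + 728·61 + 242·96 + 743·799 + 833·132 = 400
s_124 = 964·400 + 728·717 + 242·61 + 743·96 + 833·799 = 437

437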